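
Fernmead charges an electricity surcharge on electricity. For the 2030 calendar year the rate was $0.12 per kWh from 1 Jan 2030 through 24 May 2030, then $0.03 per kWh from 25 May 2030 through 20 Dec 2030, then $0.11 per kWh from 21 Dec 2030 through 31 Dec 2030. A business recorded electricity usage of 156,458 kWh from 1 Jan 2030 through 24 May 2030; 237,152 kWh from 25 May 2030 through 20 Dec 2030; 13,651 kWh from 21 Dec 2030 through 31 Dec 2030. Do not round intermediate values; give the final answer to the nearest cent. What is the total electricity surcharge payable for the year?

1 Jan – 24 May 2030: 156,458 kWh at $0.12/kWh → $18774.96
25 May – 20 Dec 2030: 237,152 kWh at $0.03/kWh → $7114.56
21 Dec – 31 Dec 2030: 13,651 kWh at $0.11/kWh → $1501.61

$27391.13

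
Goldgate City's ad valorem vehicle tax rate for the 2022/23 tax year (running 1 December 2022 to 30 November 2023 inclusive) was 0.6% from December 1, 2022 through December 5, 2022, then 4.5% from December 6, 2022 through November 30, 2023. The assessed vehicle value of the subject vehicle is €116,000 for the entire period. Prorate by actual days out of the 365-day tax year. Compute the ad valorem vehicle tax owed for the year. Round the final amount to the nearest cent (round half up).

€5,158.03

December 1 – December 5, 2022: 5 days at 0.6% → €116,000 × 0.6% × 5/365 = €9.5342
December 6, 2022 – November 30, 2023: 360 days at 4.5% → €116,000 × 4.5% × 360/365 = €5,148.4932
Total = €5,158.0274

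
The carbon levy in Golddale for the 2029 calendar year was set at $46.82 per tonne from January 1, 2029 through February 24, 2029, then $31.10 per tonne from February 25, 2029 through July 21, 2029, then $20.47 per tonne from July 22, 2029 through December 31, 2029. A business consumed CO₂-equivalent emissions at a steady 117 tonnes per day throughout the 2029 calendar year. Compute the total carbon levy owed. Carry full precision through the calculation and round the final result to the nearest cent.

January 1 – February 24, 2029: 55 days × 117 tonnes/day = 6,435 tonnes at $46.82/tonne → $301,286.70
February 25 – July 21, 2029: 147 days × 117 tonnes/day = 17,199 tonnes at $31.10/tonne → $534,888.90
July 22 – December 31, 2029: 163 days × 117 tonnes/day = 19,071 tonnes at $20.47/tonne → $390,383.37

$1,226,558.97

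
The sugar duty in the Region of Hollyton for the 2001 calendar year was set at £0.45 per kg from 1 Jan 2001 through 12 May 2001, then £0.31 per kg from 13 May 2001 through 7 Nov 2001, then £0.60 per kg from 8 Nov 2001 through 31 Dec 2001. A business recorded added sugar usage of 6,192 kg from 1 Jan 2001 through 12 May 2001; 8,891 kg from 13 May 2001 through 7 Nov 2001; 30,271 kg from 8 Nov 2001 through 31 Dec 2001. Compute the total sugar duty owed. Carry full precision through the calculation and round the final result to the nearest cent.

£23,705.21

1 Jan – 12 May 2001: 6,192 kg at £0.45/kg → £2,786.40
13 May – 7 Nov 2001: 8,891 kg at £0.31/kg → £2,756.21
8 Nov – 31 Dec 2001: 30,271 kg at £0.60/kg → £18,162.60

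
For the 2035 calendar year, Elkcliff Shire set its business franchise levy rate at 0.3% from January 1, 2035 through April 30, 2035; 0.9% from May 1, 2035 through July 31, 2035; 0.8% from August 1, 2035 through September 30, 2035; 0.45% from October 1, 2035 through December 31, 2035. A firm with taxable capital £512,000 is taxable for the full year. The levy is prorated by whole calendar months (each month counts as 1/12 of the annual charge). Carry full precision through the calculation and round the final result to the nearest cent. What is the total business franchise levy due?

January 1 – April 30, 2035: 4 months at 0.3% → £512,000 × 0.3% × 4/12 = £512.0000
May 1 – July 31, 2035: 3 months at 0.9% → £512,000 × 0.9% × 3/12 = £1,152.0000
August 1 – September 30, 2035: 2 months at 0.8% → £512,000 × 0.8% × 2/12 = £682.6667
October 1 – December 31, 2035: 3 months at 0.45% → £512,000 × 0.45% × 3/12 = £576.0000
Total = £2,922.6667

£2,922.67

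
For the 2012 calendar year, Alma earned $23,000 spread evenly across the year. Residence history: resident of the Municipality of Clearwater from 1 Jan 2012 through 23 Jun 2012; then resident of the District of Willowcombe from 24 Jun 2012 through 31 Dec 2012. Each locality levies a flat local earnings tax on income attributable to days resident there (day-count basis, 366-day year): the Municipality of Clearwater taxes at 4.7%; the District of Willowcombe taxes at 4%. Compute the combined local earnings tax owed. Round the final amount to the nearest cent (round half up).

The Municipality of Clearwater, 1 Jan – 23 Jun 2012: 175 days → $23,000 × 4.7% × 175/366 = $516.8716
The District of Willowcombe, 24 Jun – 31 Dec 2012: 191 days → $23,000 × 4% × 191/366 = $480.1093
Total = $996.9809

$996.98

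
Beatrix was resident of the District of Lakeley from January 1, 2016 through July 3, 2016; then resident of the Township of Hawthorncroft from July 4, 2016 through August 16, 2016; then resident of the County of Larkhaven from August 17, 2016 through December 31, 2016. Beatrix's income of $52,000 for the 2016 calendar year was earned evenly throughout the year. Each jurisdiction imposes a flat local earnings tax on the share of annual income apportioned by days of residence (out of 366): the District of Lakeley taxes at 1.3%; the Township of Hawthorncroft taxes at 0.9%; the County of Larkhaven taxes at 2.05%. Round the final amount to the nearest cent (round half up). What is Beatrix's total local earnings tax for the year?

The District of Lakeley, January 1 – July 3, 2016: 185 days → $52,000 × 1.3% × 185/366 = $341.6940
The Township of Hawthorncroft, July 4 – August 16, 2016: 44 days → $52,000 × 0.9% × 44/366 = $56.2623
The County of Larkhaven, August 17 – December 31, 2016: 137 days → $52,000 × 2.05% × 137/366 = $399.0219
Total = $796.9781

$796.98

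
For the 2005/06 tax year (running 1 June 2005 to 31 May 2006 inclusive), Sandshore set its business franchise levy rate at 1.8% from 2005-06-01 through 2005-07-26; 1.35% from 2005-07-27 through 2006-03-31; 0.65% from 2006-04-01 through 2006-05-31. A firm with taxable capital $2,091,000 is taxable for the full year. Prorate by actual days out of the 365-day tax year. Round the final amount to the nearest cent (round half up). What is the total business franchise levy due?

2005-06-01 to 2005-07-26: 56 days at 1.8% → $2,091,000 × 1.8% × 56/365 = $5,774.5973
2005-07-27 to 2006-03-31: 248 days at 1.35% → $2,091,000 × 1.35% × 248/365 = $19,179.9123
2006-04-01 to 2006-05-31: 61 days at 0.65% → $2,091,000 × 0.65% × 61/365 = $2,271.4562
Total = $27,225.9658

$27,225.97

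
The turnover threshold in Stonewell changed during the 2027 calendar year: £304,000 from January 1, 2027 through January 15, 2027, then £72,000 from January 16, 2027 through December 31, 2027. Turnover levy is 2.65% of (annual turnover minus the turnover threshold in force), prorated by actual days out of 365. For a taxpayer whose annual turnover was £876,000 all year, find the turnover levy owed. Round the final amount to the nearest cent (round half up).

January 1 – January 15, 2027: 15 days, exemption £304,000 → (£876,000 − £304,000) × 2.65% × 15/365 = £622.9315
January 16 – December 31, 2027: 350 days, exemption £72,000 → (£876,000 − £72,000) × 2.65% × 350/365 = £20,430.4110
Total = £21,053.3425

£21,053.34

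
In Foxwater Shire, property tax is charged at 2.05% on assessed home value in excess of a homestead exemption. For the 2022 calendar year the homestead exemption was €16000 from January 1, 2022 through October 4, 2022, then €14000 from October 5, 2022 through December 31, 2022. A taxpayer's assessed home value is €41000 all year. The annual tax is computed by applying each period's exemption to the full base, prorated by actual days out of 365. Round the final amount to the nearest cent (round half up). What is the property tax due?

€522.38

January 1 – October 4, 2022: 277 days, exemption €16000 → (€41000 − €16000) × 2.05% × 277/365 = €388.9384
October 5 – December 31, 2022: 88 days, exemption €14000 → (€41000 − €14000) × 2.05% × 88/365 = €133.4466
Total = €522.3849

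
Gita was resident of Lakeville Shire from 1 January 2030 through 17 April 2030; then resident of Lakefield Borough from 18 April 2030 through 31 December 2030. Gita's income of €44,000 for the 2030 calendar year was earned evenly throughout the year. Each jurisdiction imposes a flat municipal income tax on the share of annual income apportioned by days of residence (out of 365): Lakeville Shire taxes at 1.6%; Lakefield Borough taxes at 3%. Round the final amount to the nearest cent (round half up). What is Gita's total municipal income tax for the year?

Lakeville Shire, 1 January – 17 April 2030: 107 days → €44,000 × 1.6% × 107/365 = €206.3781
Lakefield Borough, 18 April – 31 December 2030: 258 days → €44,000 × 3% × 258/365 = €933.0411
Total = €1,139.4192

€1,139.42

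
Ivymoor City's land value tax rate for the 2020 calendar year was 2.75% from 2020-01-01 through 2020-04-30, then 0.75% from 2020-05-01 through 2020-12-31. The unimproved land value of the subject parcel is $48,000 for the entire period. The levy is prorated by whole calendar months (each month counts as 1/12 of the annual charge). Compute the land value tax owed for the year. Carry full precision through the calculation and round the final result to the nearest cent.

2020-01-01 to 2020-04-30: 4 months at 2.75% → $48,000 × 2.75% × 4/12 = $440.0000
2020-05-01 to 2020-12-31: 8 months at 0.75% → $48,000 × 0.75% × 8/12 = $240.0000
Total = $680.0000

$680.00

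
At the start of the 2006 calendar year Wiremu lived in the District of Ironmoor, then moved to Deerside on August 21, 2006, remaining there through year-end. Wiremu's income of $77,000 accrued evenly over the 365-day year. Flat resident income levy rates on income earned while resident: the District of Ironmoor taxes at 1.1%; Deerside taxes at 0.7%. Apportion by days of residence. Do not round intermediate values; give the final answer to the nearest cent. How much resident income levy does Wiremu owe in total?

The District of Ironmoor, January 1 – August 20, 2006: 232 days → $77,000 × 1.1% × 232/365 = $538.3671
Deerside, August 21 – December 31, 2006: 133 days → $77,000 × 0.7% × 133/365 = $196.4027
Total = $734.7699

$734.77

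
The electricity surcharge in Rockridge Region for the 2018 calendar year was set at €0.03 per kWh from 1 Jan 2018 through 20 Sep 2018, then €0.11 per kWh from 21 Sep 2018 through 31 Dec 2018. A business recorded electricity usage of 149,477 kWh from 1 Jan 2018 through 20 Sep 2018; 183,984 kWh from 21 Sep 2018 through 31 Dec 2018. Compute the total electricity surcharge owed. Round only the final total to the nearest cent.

€24,722.55

1 Jan – 20 Sep 2018: 149,477 kWh at €0.03/kWh → €4,484.31
21 Sep – 31 Dec 2018: 183,984 kWh at €0.11/kWh → €20,238.24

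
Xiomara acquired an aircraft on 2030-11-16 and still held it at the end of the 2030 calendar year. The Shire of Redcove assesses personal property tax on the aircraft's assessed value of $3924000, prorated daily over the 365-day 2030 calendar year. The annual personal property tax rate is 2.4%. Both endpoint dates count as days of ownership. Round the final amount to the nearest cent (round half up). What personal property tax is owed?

$11868.76

Days held (2030-11-16 to 2030-12-31): 46 out of 365
Tax = $3924000 × 2.4% × 46/365 = $11868.7562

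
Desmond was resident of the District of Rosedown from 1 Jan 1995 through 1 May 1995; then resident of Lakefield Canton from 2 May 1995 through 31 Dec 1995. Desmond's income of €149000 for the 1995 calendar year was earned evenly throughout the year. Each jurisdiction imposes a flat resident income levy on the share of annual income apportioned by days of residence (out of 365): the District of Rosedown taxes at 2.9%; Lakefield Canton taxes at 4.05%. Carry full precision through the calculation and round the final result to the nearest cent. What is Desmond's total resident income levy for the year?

€5466.46

The District of Rosedown, 1 Jan – 1 May 1995: 121 days → €149000 × 2.9% × 121/365 = €1432.4411
Lakefield Canton, 2 May – 31 Dec 1995: 244 days → €149000 × 4.05% × 244/365 = €4034.0219
Total = €5466.4630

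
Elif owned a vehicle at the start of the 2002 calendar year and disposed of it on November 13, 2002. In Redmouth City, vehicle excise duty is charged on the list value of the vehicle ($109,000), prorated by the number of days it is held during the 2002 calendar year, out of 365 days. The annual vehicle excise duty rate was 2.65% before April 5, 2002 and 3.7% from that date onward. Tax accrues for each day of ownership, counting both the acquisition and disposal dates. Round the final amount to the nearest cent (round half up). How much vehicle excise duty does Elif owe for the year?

January 1 – April 4, 2002: 94 days at 2.65% → $109,000 × 2.65% × 94/365 = $743.8877
April 5 – November 13, 2002: 223 days at 3.7% → $109,000 × 3.7% × 223/365 = $2,463.9973
Total = $3,207.8849

$3,207.88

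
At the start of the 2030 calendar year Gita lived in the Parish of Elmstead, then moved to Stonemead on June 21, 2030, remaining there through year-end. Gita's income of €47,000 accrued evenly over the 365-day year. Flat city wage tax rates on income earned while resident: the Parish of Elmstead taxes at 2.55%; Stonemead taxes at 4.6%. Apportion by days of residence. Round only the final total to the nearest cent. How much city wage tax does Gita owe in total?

The Parish of Elmstead, January 1 – June 20, 2030: 171 days → €47,000 × 2.55% × 171/365 = €561.4890
Stonemead, June 21 – December 31, 2030: 194 days → €47,000 × 4.6% × 194/365 = €1,149.1178
Total = €1,710.6068

€1,710.61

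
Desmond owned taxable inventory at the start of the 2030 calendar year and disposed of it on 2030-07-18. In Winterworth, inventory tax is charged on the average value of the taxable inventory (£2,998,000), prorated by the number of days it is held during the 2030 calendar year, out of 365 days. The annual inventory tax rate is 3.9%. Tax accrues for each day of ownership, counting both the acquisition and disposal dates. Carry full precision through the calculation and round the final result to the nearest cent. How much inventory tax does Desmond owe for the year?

£63,746.52

Days held (2030-01-01 to 2030-07-18): 199 out of 365
Tax = £2,998,000 × 3.9% × 199/365 = £63,746.5151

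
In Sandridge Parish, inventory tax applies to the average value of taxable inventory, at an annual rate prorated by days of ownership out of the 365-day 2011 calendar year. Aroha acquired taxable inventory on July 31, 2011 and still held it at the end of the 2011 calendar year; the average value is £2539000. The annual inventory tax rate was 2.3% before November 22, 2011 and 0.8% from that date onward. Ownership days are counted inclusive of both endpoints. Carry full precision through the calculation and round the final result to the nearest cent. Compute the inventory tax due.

£20465.04

July 31 – November 21, 2011: 114 days at 2.3% → £2539000 × 2.3% × 114/365 = £18239.0630
November 22 – December 31, 2011: 40 days at 0.8% → £2539000 × 0.8% × 40/365 = £2225.9726
Total = £20465.0356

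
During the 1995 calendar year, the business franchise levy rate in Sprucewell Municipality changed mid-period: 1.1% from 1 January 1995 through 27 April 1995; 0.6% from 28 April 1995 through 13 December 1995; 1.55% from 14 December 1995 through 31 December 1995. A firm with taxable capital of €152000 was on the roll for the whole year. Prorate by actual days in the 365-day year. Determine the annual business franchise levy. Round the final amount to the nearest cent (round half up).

€1226.83

1 January – 27 April 1995: 117 days at 1.1% → €152000 × 1.1% × 117/365 = €535.9562
28 April – 13 December 1995: 230 days at 0.6% → €152000 × 0.6% × 230/365 = €574.6849
14 December – 31 December 1995: 18 days at 1.55% → €152000 × 1.55% × 18/365 = €116.1863
Total = €1226.8274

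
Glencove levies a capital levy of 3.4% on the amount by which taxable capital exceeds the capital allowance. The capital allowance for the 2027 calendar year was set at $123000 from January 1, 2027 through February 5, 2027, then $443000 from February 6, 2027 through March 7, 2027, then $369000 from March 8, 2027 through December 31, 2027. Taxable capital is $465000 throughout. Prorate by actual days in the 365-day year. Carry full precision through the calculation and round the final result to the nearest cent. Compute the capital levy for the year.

January 1 – February 5, 2027: 36 days, exemption $123000 → ($465000 − $123000) × 3.4% × 36/365 = $1146.8712
February 6 – March 7, 2027: 30 days, exemption $443000 → ($465000 − $443000) × 3.4% × 30/365 = $61.4795
March 8 – December 31, 2027: 299 days, exemption $369000 → ($465000 − $369000) × 3.4% × 299/365 = $2673.7973
Total = $3882.1479

$3882.15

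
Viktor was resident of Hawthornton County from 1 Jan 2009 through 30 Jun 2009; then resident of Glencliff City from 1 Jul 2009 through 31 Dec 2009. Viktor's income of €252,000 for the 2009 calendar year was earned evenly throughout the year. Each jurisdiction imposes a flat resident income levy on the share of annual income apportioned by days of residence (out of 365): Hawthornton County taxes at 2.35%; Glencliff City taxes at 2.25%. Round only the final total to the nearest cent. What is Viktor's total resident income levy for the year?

Hawthornton County, 1 Jan – 30 Jun 2009: 181 days → €252,000 × 2.35% × 181/365 = €2,936.6630
Glencliff City, 1 Jul – 31 Dec 2009: 184 days → €252,000 × 2.25% × 184/365 = €2,858.3014
Total = €5,794.9644

€5,794.96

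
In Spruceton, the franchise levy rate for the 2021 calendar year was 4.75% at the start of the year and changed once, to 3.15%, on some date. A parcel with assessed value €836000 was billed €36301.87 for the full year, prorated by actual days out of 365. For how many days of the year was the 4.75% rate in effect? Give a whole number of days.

272 days

Let d = days at the first rate; then 365 − d days at the second rate.
€836000 × [4.75%·d + 3.15%·(365−d)] / 365 = €36301.87
Solving gives d = 272, so the new rate took effect on 30 September 2021.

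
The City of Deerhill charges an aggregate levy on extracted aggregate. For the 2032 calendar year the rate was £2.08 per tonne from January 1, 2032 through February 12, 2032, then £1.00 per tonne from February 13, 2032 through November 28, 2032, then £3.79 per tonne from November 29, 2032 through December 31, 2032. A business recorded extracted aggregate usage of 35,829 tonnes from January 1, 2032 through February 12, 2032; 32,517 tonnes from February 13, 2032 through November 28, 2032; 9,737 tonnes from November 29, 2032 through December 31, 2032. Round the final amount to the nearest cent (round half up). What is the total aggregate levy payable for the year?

January 1 – February 12, 2032: 35,829 tonnes at £2.08/tonne → £74,524.32
February 13 – November 28, 2032: 32,517 tonnes at £1.00/tonne → £32,517.00
November 29 – December 31, 2032: 9,737 tonnes at £3.79/tonne → £36,903.23

£143,944.55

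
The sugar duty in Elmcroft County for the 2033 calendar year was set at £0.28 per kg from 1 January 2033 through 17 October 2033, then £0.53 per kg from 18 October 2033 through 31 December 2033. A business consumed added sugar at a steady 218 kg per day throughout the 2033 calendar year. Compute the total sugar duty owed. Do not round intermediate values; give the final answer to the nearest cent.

£26,367.10

1 January – 17 October 2033: 290 days × 218 kg/day = 63,220 kg at £0.28/kg → £17,701.60
18 October – 31 December 2033: 75 days × 218 kg/day = 16,350 kg at £0.53/kg → £8,665.50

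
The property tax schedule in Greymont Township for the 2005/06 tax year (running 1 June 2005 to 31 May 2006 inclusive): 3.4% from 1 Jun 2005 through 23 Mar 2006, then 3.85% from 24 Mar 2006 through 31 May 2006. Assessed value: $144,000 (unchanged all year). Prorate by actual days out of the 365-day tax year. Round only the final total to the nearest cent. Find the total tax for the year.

1 Jun 2005 – 23 Mar 2006: 296 days at 3.4% → $144,000 × 3.4% × 296/365 = $3,970.4548
24 Mar – 31 May 2006: 69 days at 3.85% → $144,000 × 3.85% × 69/365 = $1,048.0438
Total = $5,018.4986

$5,018.50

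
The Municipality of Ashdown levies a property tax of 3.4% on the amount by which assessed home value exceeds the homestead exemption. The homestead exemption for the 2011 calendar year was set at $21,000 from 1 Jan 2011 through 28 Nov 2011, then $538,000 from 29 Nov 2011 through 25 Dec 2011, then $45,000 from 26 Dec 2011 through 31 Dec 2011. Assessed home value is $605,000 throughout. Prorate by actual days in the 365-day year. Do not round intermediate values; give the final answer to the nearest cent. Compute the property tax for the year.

1 Jan – 28 Nov 2011: 332 days, exemption $21,000 → ($605,000 − $21,000) × 3.4% × 332/365 = $18,060.8000
29 Nov – 25 Dec 2011: 27 days, exemption $538,000 → ($605,000 − $538,000) × 3.4% × 27/365 = $168.5096
26 Dec – 31 Dec 2011: 6 days, exemption $45,000 → ($605,000 − $45,000) × 3.4% × 6/365 = $312.9863
Total = $18,542.2959

$18,542.30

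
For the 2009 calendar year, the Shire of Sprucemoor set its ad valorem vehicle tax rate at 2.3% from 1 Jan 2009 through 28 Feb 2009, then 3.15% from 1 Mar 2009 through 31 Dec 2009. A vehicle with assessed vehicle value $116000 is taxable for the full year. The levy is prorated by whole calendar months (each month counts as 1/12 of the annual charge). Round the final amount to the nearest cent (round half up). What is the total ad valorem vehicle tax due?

$3489.67

1 Jan – 28 Feb 2009: 2 months at 2.3% → $116000 × 2.3% × 2/12 = $444.6667
1 Mar – 31 Dec 2009: 10 months at 3.15% → $116000 × 3.15% × 10/12 = $3045.0000
Total = $3489.6667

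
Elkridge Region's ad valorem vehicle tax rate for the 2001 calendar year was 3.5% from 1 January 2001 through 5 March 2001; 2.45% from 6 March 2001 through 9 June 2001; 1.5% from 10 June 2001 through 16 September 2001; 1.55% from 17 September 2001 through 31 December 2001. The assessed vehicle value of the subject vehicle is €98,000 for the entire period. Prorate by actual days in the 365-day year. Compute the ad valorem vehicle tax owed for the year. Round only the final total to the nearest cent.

€2,072.77

1 January – 5 March 2001: 64 days at 3.5% → €98,000 × 3.5% × 64/365 = €601.4247
6 March – 9 June 2001: 96 days at 2.45% → €98,000 × 2.45% × 96/365 = €631.4959
10 June – 16 September 2001: 99 days at 1.5% → €98,000 × 1.5% × 99/365 = €398.7123
17 September – 31 December 2001: 106 days at 1.55% → €98,000 × 1.55% × 106/365 = €441.1342
Total = €2,072.7671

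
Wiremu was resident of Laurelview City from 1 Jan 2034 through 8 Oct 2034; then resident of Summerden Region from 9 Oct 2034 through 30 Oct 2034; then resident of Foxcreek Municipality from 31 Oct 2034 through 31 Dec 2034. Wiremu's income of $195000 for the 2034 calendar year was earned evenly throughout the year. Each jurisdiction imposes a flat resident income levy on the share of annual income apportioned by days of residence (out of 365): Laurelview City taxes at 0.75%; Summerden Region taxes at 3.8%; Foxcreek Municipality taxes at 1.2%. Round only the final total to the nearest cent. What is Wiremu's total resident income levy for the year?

Laurelview City, 1 Jan – 8 Oct 2034: 281 days → $195000 × 0.75% × 281/365 = $1125.9247
Summerden Region, 9 Oct – 30 Oct 2034: 22 days → $195000 × 3.8% × 22/365 = $446.6301
Foxcreek Municipality, 31 Oct – 31 Dec 2034: 62 days → $195000 × 1.2% × 62/365 = $397.4795
Total = $1970.0342

$1970.03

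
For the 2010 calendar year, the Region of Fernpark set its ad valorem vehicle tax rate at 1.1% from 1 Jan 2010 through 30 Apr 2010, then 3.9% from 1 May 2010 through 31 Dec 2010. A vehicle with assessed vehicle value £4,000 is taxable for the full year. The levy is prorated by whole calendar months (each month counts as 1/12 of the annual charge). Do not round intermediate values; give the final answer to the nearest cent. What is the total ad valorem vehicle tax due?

1 Jan – 30 Apr 2010: 4 months at 1.1% → £4,000 × 1.1% × 4/12 = £14.6667
1 May – 31 Dec 2010: 8 months at 3.9% → £4,000 × 3.9% × 8/12 = £104.0000
Total = £118.6667

£118.67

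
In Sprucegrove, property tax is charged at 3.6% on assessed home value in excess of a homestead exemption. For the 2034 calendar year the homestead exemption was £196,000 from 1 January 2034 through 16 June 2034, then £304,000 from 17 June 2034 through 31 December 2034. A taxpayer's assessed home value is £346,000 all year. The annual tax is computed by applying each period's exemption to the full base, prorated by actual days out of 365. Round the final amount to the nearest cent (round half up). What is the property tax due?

£3,290.89

1 January – 16 June 2034: 167 days, exemption £196,000 → (£346,000 − £196,000) × 3.6% × 167/365 = £2,470.6849
17 June – 31 December 2034: 198 days, exemption £304,000 → (£346,000 − £304,000) × 3.6% × 198/365 = £820.2082
Total = £3,290.8932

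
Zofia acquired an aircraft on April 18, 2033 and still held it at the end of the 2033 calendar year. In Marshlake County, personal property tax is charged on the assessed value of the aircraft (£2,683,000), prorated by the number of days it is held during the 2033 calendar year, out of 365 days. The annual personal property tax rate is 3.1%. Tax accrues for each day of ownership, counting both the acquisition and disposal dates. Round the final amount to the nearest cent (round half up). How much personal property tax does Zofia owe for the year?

£58,790.78

Days held (April 18 – December 31, 2033): 258 out of 365
Tax = £2,683,000 × 3.1% × 258/365 = £58,790.7781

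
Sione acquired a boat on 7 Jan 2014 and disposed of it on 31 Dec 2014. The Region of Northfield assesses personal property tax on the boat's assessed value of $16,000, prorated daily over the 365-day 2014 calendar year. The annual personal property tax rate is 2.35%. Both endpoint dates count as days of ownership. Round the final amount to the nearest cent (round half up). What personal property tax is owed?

Days held (7 Jan – 31 Dec 2014): 359 out of 365
Tax = $16,000 × 2.35% × 359/365 = $369.8192

$369.82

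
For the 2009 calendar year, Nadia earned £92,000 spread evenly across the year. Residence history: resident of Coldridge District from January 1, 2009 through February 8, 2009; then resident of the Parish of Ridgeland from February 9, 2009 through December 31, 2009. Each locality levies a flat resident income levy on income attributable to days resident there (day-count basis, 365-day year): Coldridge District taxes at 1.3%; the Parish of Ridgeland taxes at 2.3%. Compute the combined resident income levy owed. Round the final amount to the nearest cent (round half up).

£2,017.70

Coldridge District, January 1 – February 8, 2009: 39 days → £92,000 × 1.3% × 39/365 = £127.7918
The Parish of Ridgeland, February 9 – December 31, 2009: 326 days → £92,000 × 2.3% × 326/365 = £1,889.9068
Total = £2,017.6986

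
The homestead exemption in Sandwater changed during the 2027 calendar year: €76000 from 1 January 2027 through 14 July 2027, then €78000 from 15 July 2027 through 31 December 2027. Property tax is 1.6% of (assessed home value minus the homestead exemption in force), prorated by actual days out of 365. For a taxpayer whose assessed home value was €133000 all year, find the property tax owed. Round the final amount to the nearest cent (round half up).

€897.10

1 January – 14 July 2027: 195 days, exemption €76000 → (€133000 − €76000) × 1.6% × 195/365 = €487.2329
15 July – 31 December 2027: 170 days, exemption €78000 → (€133000 − €78000) × 1.6% × 170/365 = €409.8630
Total = €897.0959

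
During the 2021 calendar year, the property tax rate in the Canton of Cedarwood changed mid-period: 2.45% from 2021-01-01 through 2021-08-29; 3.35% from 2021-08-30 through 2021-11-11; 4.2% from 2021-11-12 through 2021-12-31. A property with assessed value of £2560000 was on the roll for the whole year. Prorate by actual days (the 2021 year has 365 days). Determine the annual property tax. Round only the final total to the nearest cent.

2021-01-01 to 2021-08-29: 241 days at 2.45% → £2560000 × 2.45% × 241/365 = £41412.3836
2021-08-30 to 2021-11-11: 74 days at 3.35% → £2560000 × 3.35% × 74/365 = £17386.9589
2021-11-12 to 2021-12-31: 50 days at 4.2% → £2560000 × 4.2% × 50/365 = £14728.7671
Total = £73528.1096

£73528.11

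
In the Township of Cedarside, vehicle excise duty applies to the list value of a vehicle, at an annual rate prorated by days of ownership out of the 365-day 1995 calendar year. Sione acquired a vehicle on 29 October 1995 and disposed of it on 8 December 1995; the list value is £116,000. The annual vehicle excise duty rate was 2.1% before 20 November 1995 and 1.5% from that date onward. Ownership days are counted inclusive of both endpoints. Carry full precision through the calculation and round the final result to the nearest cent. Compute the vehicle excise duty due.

£237.40

29 October – 19 November 1995: 22 days at 2.1% → £116,000 × 2.1% × 22/365 = £146.8274
20 November – 8 December 1995: 19 days at 1.5% → £116,000 × 1.5% × 19/365 = £90.5753
Total = £237.4027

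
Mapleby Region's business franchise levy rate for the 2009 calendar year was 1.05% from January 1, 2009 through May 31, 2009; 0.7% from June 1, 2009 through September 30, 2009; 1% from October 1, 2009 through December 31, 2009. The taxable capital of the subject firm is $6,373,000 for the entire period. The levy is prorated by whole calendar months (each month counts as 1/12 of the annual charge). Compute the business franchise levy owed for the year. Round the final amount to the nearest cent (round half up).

January 1 – May 31, 2009: 5 months at 1.05% → $6,373,000 × 1.05% × 5/12 = $27,881.8750
June 1 – September 30, 2009: 4 months at 0.7% → $6,373,000 × 0.7% × 4/12 = $14,870.3333
October 1 – December 31, 2009: 3 months at 1% → $6,373,000 × 1% × 3/12 = $15,932.5000
Total = $58,684.7083

$58,684.71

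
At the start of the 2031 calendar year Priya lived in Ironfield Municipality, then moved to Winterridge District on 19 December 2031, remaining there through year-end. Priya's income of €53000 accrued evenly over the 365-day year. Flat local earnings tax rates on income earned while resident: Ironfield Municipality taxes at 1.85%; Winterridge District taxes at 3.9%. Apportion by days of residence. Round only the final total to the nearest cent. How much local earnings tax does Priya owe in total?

€1019.20

Ironfield Municipality, 1 January – 18 December 2031: 352 days → €53000 × 1.85% × 352/365 = €945.5781
Winterridge District, 19 December – 31 December 2031: 13 days → €53000 × 3.9% × 13/365 = €73.6192
Total = €1019.1973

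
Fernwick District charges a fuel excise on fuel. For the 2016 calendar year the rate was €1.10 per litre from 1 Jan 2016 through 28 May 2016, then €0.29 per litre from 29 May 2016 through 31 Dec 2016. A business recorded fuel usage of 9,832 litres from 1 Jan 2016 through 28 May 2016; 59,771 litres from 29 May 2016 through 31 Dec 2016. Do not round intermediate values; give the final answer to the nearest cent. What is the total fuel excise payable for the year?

€28148.79

1 Jan – 28 May 2016: 9,832 litres at €1.10/litre → €10815.20
29 May – 31 Dec 2016: 59,771 litres at €0.29/litre → €17333.59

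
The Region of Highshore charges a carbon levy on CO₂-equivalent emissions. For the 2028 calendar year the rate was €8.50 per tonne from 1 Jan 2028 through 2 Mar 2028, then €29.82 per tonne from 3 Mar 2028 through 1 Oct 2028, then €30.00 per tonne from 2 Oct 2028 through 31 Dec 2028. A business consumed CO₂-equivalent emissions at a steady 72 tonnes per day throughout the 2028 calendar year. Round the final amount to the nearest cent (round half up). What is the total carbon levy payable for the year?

1 Jan – 2 Mar 2028: 62 days × 72 tonnes/day = 4,464 tonnes at €8.50/tonne → €37,944.00
3 Mar – 1 Oct 2028: 213 days × 72 tonnes/day = 15,336 tonnes at €29.82/tonne → €457,319.52
2 Oct – 31 Dec 2028: 91 days × 72 tonnes/day = 6,552 tonnes at €30.00/tonne → €196,560.00

€691,823.52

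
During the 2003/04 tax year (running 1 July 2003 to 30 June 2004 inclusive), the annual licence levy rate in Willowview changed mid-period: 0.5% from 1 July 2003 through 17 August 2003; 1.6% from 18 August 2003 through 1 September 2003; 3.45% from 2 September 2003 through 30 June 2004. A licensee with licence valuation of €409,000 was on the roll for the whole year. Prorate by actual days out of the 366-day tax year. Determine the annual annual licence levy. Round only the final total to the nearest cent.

€12,218.04

1 July – 17 August 2003: 48 days at 0.5% → €409,000 × 0.5% × 48/366 = €268.1967
18 August – 1 September 2003: 15 days at 1.6% → €409,000 × 1.6% × 15/366 = €268.1967
2 September 2003 – 30 June 2004: 303 days at 3.45% → €409,000 × 3.45% × 303/366 = €11,681.6434
Total = €12,218.0369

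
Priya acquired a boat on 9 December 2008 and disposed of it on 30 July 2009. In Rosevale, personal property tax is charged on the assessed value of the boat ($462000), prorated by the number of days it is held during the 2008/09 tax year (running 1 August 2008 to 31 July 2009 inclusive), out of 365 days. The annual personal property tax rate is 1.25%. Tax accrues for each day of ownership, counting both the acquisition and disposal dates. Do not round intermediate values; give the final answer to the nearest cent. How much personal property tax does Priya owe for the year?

$3702.33

Days held (9 December 2008 – 30 July 2009): 234 out of 365
Tax = $462000 × 1.25% × 234/365 = $3702.3288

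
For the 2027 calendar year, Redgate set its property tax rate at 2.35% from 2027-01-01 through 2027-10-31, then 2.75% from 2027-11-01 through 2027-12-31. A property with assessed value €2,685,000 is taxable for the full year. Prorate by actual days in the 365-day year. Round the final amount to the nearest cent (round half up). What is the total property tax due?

€64,892.40

2027-01-01 to 2027-10-31: 304 days at 2.35% → €2,685,000 × 2.35% × 304/365 = €52,552.4384
2027-11-01 to 2027-12-31: 61 days at 2.75% → €2,685,000 × 2.75% × 61/365 = €12,339.9658
Total = €64,892.4041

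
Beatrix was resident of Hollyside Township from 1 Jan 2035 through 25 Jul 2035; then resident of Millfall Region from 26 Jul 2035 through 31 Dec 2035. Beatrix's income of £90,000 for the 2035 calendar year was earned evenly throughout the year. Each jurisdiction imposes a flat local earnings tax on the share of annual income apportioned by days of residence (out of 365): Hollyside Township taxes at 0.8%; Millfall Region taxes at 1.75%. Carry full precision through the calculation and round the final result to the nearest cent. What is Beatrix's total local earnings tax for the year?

£1,092.45

Hollyside Township, 1 Jan – 25 Jul 2035: 206 days → £90,000 × 0.8% × 206/365 = £406.3562
Millfall Region, 26 Jul – 31 Dec 2035: 159 days → £90,000 × 1.75% × 159/365 = £686.0959
Total = £1,092.4521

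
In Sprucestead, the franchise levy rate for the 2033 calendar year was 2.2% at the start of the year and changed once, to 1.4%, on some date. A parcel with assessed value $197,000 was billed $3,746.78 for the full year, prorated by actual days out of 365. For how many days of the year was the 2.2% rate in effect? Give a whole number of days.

229 days

Let d = days at the first rate; then 365 − d days at the second rate.
$197,000 × [2.2%·d + 1.4%·(365−d)] / 365 = $3,746.78
Solving gives d = 229, so the new rate took effect on 18 August 2033.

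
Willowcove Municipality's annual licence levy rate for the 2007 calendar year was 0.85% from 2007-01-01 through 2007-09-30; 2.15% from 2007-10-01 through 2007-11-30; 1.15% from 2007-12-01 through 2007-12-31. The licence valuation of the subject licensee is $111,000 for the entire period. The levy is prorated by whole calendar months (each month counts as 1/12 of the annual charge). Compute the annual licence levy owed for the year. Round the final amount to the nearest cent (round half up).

$1,211.75

2007-01-01 to 2007-09-30: 9 months at 0.85% → $111,000 × 0.85% × 9/12 = $707.6250
2007-10-01 to 2007-11-30: 2 months at 2.15% → $111,000 × 2.15% × 2/12 = $397.7500
2007-12-01 to 2007-12-31: 1 month at 1.15% → $111,000 × 1.15% × 1/12 = $106.3750
Total = $1,211.7500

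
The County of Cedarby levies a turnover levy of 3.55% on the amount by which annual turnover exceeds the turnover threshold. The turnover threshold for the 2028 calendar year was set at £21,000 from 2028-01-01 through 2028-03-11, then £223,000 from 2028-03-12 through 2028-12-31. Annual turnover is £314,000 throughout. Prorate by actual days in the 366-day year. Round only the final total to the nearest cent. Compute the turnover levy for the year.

£4,621.60

2028-01-01 to 2028-03-11: 71 days, exemption £21,000 → (£314,000 − £21,000) × 3.55% × 71/366 = £2,017.7773
2028-03-12 to 2028-12-31: 295 days, exemption £223,000 → (£314,000 − £223,000) × 3.55% × 295/366 = £2,603.8183
Total = £4,621.5956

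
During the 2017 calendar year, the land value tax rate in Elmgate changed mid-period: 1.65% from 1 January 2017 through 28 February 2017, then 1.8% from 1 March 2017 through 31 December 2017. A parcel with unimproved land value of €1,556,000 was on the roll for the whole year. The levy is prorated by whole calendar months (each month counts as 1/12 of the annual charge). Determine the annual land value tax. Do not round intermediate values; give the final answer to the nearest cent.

1 January – 28 February 2017: 2 months at 1.65% → €1,556,000 × 1.65% × 2/12 = €4,279.0000
1 March – 31 December 2017: 10 months at 1.8% → €1,556,000 × 1.8% × 10/12 = €23,340.0000
Total = €27,619.0000

€27,619.00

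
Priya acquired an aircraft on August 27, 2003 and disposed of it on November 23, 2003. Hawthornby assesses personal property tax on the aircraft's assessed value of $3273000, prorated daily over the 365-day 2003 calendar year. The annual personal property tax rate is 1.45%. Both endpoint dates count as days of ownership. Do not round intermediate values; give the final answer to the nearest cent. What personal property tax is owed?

$11572.07

Days held (August 27 – November 23, 2003): 89 out of 365
Tax = $3273000 × 1.45% × 89/365 = $11572.0726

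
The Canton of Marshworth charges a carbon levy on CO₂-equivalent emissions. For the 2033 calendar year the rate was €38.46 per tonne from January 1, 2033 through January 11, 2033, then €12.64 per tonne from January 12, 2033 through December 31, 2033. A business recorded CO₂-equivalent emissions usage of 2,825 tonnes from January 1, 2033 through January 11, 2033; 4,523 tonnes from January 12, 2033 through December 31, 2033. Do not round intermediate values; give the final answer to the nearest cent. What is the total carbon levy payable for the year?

€165,820.22

January 1 – January 11, 2033: 2,825 tonnes at €38.46/tonne → €108,649.50
January 12 – December 31, 2033: 4,523 tonnes at €12.64/tonne → €57,170.72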